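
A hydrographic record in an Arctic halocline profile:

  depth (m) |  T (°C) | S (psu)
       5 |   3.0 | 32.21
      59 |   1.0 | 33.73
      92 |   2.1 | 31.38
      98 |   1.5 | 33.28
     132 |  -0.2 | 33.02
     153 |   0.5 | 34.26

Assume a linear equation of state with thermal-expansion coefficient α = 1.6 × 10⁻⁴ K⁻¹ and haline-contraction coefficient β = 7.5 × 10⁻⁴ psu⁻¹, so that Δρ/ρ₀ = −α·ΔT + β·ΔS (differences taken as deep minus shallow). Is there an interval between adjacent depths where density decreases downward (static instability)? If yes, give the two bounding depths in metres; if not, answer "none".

59–92 m

Evaluate Δρ/ρ₀ = −αΔT + βΔS across each adjacent pair:
  5–59 m: −αΔT+βΔS = −(1.6 × 10⁻⁴)(-2.0)+(7.5 × 10⁻⁴)(+1.52) = 1.5 × 10⁻³ → stable
  59–92 m: −αΔT+βΔS = −(1.6 × 10⁻⁴)(+1.1)+(7.5 × 10⁻⁴)(-2.35) = -1.9 × 10⁻³ → UNSTABLE
  92–98 m: −αΔT+βΔS = −(1.6 × 10⁻⁴)(-0.6)+(7.5 × 10⁻⁴)(+1.90) = 1.5 × 10⁻³ → stable
  98–132 m: −αΔT+βΔS = −(1.6 × 10⁻⁴)(-1.7)+(7.5 × 10⁻⁴)(-0.26) = 7.7 × 10⁻⁵ → stable
  132–153 m: −αΔT+βΔS = −(1.6 × 10⁻⁴)(+0.7)+(7.5 × 10⁻⁴)(+1.24) = 8.2 × 10⁻⁴ → stable
The 59–92 m interval has Δρ < 0: lighter water underlies denser water.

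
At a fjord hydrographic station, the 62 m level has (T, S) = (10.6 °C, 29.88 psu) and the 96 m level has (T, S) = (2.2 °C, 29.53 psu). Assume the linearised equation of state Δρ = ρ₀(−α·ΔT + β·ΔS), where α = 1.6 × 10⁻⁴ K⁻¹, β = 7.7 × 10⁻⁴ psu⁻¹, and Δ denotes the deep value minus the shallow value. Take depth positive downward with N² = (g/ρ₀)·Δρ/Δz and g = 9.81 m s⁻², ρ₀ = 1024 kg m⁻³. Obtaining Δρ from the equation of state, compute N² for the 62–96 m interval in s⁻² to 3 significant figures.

3.10 × 10⁻⁴ s⁻²

ΔT = -8.4 K, ΔS = -0.35 psu (deep − shallow).
Δρ/ρ₀ = −αΔT + βΔS = 1.344 × 10⁻³ − 2.695 × 10⁻⁴ = 1.0745 × 10⁻³, so Δρ ≈ 1.100 kg m⁻³.
N² = (g/ρ₀)·Δρ/Δz = g·(Δρ/ρ₀)/Δz = 9.81 × 1.0745 × 10⁻³ / 34 = 3.1002 × 10⁻⁴ s⁻² ≈ 3.10 × 10⁻⁴ s⁻².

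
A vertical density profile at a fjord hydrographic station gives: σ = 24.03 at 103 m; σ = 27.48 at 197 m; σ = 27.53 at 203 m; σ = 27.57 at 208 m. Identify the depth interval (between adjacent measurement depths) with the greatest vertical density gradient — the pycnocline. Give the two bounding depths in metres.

103–197 m

Compute the density gradient over each adjacent pair:
  103–197 m: Δρ/Δz = 3.45/94 = 0.037 kg m⁻⁴
  197–203 m: Δρ/Δz = 0.05/6 = 8.3 × 10⁻³ kg m⁻⁴
  203–208 m: Δρ/Δz = 0.04/5 = 8.0 × 10⁻³ kg m⁻⁴
The largest gradient is in the 103–197 m interval — the pycnocline.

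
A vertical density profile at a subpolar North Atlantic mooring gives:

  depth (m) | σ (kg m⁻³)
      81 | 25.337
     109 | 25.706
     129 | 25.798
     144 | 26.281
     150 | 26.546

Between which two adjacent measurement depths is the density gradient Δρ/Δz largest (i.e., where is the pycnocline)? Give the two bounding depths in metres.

144–150 m

Compute the density gradient over each adjacent pair:
  81–109 m: Δρ/Δz = 0.369/28 = 0.013 kg m⁻⁴
  109–129 m: Δρ/Δz = 0.092/20 = 4.6 × 10⁻³ kg m⁻⁴
  129–144 m: Δρ/Δz = 0.483/15 = 0.032 kg m⁻⁴
  144–150 m: Δρ/Δz = 0.265/6 = 0.044 kg m⁻⁴
The largest gradient is in the 144–150 m interval — the pycnocline.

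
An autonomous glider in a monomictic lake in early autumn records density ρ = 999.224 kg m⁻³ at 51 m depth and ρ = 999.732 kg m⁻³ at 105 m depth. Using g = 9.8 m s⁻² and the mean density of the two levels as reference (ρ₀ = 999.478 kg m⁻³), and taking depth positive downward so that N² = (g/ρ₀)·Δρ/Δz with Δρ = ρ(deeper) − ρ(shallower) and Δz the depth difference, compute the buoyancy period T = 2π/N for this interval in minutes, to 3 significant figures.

10.9 min

Δρ = 999.732 − 999.224 = 0.508 kg m⁻³ over Δz = 105 − 51 = 54 m.
N² = (9.8/999.478) × (0.508/54) = 9.2241 × 10⁻⁵ s⁻².
N = √(9.2241 × 10⁻⁵) = 9.6042 × 10⁻³ rad s⁻¹, so T = 2π/N = 654.21 s = 10.904 min ≈ 10.9 min.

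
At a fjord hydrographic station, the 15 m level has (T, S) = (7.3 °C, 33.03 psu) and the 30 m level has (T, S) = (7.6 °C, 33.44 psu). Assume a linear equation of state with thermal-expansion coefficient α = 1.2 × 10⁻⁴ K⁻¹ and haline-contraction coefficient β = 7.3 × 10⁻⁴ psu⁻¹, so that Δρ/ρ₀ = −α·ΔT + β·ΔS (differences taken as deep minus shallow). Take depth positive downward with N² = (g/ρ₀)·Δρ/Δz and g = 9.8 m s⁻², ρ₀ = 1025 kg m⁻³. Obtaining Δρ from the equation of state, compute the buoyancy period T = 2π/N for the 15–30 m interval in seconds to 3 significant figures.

479 s

ΔT = +0.3 K, ΔS = +0.41 psu (deep − shallow).
Δρ/ρ₀ = −αΔT + βΔS = -3.60 × 10⁻⁵ + 2.993 × 10⁻⁴ = 2.633 × 10⁻⁴, so Δρ ≈ 0.2699 kg m⁻³.
N² = (g/ρ₀)·Δρ/Δz = g·(Δρ/ρ₀)/Δz = 9.8 × 2.633 × 10⁻⁴ / 15 = 1.7202 × 10⁻⁴ s⁻².
N = √(1.7202 × 10⁻⁴) = 0.013116 rad s⁻¹ → T = 2π/N = 479.05 s ≈ 479 s.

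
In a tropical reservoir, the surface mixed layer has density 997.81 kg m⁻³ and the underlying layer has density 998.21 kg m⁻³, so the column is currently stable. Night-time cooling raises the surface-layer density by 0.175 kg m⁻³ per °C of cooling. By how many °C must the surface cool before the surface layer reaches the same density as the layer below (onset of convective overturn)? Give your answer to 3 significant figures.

Density deficit of the surface layer: 998.21 − 997.81 = 0.4 kg m⁻³.
Required change = 0.4 / 0.175 = 2.29 °C.

2.29 °C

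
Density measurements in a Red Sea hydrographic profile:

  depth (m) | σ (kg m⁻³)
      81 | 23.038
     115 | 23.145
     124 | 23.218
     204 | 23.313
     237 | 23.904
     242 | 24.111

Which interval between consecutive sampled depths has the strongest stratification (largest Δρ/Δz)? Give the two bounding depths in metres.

Compute the density gradient over each adjacent pair:
  81–115 m: Δρ/Δz = 0.107/34 = 3.1 × 10⁻³ kg m⁻⁴
  115–124 m: Δρ/Δz = 0.073/9 = 8.1 × 10⁻³ kg m⁻⁴
  124–204 m: Δρ/Δz = 0.095/80 = 1.2 × 10⁻³ kg m⁻⁴
  204–237 m: Δρ/Δz = 0.591/33 = 0.018 kg m⁻⁴
  237–242 m: Δρ/Δz = 0.207/5 = 0.041 kg m⁻⁴
The largest gradient is in the 237–242 m interval — the pycnocline.

237–242 m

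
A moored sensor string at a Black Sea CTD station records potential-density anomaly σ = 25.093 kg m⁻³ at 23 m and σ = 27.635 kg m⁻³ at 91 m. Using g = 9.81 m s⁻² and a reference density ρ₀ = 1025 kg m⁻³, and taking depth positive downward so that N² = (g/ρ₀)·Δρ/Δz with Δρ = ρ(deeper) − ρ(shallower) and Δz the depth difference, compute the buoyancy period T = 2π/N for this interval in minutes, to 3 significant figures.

5.54 min

Δρ = 1027.635 − 1025.093 = 2.542 kg m⁻³ over Δz = 91 − 23 = 68 m.
N² = (9.81/1025) × (2.542/68) = 3.5778 × 10⁻⁴ s⁻².
N = √(3.5778 × 10⁻⁴) = 0.018915 rad s⁻¹, so T = 2π/N = 332.18 s = 5.5363 min ≈ 5.54 min.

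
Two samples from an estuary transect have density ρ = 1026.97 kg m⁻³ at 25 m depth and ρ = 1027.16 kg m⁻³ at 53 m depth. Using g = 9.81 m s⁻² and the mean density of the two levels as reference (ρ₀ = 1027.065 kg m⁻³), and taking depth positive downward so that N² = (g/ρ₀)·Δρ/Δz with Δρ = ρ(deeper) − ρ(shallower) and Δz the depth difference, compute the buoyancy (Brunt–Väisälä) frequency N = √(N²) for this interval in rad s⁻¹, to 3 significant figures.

8.05 × 10⁻³ rad s⁻¹

Δρ = 1027.16 − 1026.97 = 0.19 kg m⁻³ over Δz = 53 − 25 = 28 m.
N² = (9.81/1027.065) × (0.19/28) = 6.4814 × 10⁻⁵ s⁻².
N = √(6.4814 × 10⁻⁵) = 8.0507 × 10⁻³ rad s⁻¹ ≈ 8.05 × 10⁻³ rad s⁻¹.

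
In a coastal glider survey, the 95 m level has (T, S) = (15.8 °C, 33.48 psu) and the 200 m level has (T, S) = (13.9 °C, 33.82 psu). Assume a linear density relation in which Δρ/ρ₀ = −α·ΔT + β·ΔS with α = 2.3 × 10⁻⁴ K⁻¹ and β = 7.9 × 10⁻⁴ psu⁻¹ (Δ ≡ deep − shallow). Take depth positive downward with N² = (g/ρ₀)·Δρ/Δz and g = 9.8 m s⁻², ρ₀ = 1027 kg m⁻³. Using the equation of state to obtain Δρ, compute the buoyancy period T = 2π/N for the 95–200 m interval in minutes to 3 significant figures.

12.9 min

ΔT = -1.9 K, ΔS = +0.34 psu (deep − shallow).
Δρ/ρ₀ = −αΔT + βΔS = 4.37 × 10⁻⁴ + 2.686 × 10⁻⁴ = 7.056 × 10⁻⁴, so Δρ ≈ 0.7247 kg m⁻³.
N² = (g/ρ₀)·Δρ/Δz = g·(Δρ/ρ₀)/Δz = 9.8 × 7.056 × 10⁻⁴ / 105 = 6.5856 × 10⁻⁵ s⁻².
N = √(6.5856 × 10⁻⁵) = 8.1152 × 10⁻³ rad s⁻¹ → T = 2π/N = 774.25 s = 12.904 min ≈ 12.9 min.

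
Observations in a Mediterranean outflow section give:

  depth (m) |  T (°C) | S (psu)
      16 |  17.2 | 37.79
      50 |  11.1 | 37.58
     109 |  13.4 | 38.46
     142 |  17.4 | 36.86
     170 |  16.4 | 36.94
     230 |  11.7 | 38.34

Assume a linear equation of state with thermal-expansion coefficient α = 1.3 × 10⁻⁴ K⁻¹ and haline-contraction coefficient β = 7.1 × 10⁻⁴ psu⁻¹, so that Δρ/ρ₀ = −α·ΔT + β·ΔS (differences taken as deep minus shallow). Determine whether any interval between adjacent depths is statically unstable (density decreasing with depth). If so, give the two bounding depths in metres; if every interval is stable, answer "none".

109–142 m

Evaluate Δρ/ρ₀ = −αΔT + βΔS across each adjacent pair:
  16–50 m: −αΔT+βΔS = −(1.3 × 10⁻⁴)(-6.1)+(7.1 × 10⁻⁴)(-0.21) = 6.4 × 10⁻⁴ → stable
  50–109 m: −αΔT+βΔS = −(1.3 × 10⁻⁴)(+2.3)+(7.1 × 10⁻⁴)(+0.88) = 3.3 × 10⁻⁴ → stable
  109–142 m: −αΔT+βΔS = −(1.3 × 10⁻⁴)(+4.0)+(7.1 × 10⁻⁴)(-1.60) = -1.7 × 10⁻³ → UNSTABLE
  142–170 m: −αΔT+βΔS = −(1.3 × 10⁻⁴)(-1.0)+(7.1 × 10⁻⁴)(+0.08) = 1.9 × 10⁻⁴ → stable
  170–230 m: −αΔT+βΔS = −(1.3 × 10⁻⁴)(-4.7)+(7.1 × 10⁻⁴)(+1.40) = 1.6 × 10⁻³ → stable
The 109–142 m interval has Δρ < 0: lighter water underlies denser water.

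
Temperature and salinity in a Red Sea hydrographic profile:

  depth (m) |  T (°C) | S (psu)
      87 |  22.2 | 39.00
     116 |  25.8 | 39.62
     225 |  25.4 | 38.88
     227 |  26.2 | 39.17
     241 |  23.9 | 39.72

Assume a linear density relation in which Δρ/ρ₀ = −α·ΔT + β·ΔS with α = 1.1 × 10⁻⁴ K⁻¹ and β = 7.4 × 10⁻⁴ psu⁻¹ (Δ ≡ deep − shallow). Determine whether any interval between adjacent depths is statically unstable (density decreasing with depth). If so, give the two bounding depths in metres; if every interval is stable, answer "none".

116–225 m

Evaluate Δρ/ρ₀ = −αΔT + βΔS across each adjacent pair:
  87–116 m: −αΔT+βΔS = −(1.1 × 10⁻⁴)(+3.6)+(7.4 × 10⁻⁴)(+0.62) = 6.3 × 10⁻⁵ → stable
  116–225 m: −αΔT+βΔS = −(1.1 × 10⁻⁴)(-0.4)+(7.4 × 10⁻⁴)(-0.74) = -5.0 × 10⁻⁴ → UNSTABLE
  225–227 m: −αΔT+βΔS = −(1.1 × 10⁻⁴)(+0.8)+(7.4 × 10⁻⁴)(+0.29) = 1.3 × 10⁻⁴ → stable
  227–241 m: −αΔT+βΔS = −(1.1 × 10⁻⁴)(-2.3)+(7.4 × 10⁻⁴)(+0.55) = 6.6 × 10⁻⁴ → stable
The 116–225 m interval has Δρ < 0: lighter water underlies denser water.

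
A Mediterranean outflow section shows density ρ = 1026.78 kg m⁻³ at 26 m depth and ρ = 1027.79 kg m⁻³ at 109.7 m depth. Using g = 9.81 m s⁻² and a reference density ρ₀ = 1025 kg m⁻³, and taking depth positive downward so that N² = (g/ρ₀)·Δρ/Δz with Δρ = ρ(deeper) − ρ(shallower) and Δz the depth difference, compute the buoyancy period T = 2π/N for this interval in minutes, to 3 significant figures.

Δρ = 1027.79 − 1026.78 = 1.01 kg m⁻³ over Δz = 109.7 − 26 = 83.7 m.
N² = (9.81/1025) × (1.01/83.7) = 1.1549 × 10⁻⁴ s⁻².
N = √(1.1549 × 10⁻⁴) = 0.010747 rad s⁻¹, so T = 2π/N = 584.65 s = 9.7442 min ≈ 9.74 min.

9.74 min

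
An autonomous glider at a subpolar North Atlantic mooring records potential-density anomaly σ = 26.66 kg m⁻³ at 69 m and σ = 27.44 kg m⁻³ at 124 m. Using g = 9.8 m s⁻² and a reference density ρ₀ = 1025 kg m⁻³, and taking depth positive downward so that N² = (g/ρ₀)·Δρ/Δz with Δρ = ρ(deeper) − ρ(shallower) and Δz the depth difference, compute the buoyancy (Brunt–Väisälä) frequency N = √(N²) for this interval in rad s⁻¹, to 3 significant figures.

Δρ = 1027.44 − 1026.66 = 0.78 kg m⁻³ over Δz = 124 − 69 = 55 m.
N² = (9.8/1025) × (0.78/55) = 1.3559 × 10⁻⁴ s⁻².
N = √(1.3559 × 10⁻⁴) = 0.011644 rad s⁻¹ ≈ 0.0116 rad s⁻¹.

0.0116 rad s⁻¹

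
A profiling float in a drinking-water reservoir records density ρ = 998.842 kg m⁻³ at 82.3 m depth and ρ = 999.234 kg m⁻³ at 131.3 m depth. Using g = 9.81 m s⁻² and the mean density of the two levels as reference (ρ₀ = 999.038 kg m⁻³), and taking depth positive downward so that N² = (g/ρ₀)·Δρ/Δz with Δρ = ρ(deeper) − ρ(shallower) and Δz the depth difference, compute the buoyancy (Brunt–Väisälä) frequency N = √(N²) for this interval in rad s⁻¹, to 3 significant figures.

8.86 × 10⁻³ rad s⁻¹

Δρ = 999.234 − 998.842 = 0.392 kg m⁻³ over Δz = 131.3 − 82.3 = 49 m.
N² = (9.81/999.038) × (0.392/49) = 7.8556 × 10⁻⁵ s⁻².
N = √(7.8556 × 10⁻⁵) = 8.8632 × 10⁻³ rad s⁻¹ ≈ 8.86 × 10⁻³ rad s⁻¹.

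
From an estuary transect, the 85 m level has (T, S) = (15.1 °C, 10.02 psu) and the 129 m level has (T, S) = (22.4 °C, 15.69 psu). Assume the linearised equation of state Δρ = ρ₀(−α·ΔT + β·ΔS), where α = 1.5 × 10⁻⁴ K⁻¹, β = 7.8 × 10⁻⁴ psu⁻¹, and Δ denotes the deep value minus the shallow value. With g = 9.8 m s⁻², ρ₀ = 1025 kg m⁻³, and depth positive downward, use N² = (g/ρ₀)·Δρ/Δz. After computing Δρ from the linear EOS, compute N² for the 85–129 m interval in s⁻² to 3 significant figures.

7.41 × 10⁻⁴ s⁻²

ΔT = +7.3 K, ΔS = +5.67 psu (deep − shallow).
Δρ/ρ₀ = −αΔT + βΔS = -1.095 × 10⁻³ + 4.4226 × 10⁻³ = 3.3276 × 10⁻³, so Δρ ≈ 3.411 kg m⁻³.
N² = (g/ρ₀)·Δρ/Δz = g·(Δρ/ρ₀)/Δz = 9.8 × 3.3276 × 10⁻³ / 44 = 7.4115 × 10⁻⁴ s⁻² ≈ 7.41 × 10⁻⁴ s⁻².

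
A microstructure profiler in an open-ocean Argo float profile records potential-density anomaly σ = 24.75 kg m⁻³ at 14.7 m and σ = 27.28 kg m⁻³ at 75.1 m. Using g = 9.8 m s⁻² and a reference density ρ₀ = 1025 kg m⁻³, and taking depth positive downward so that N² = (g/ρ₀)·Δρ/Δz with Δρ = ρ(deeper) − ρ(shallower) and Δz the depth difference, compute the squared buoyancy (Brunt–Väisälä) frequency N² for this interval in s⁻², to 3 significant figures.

4.00 × 10⁻⁴ s⁻²

Δρ = 1027.28 − 1024.75 = 2.53 kg m⁻³ over Δz = 75.1 − 14.7 = 60.4 m.
N² = (9.8/1025) × (2.53/60.4) = 4.0048 × 10⁻⁴ s⁻² ≈ 4.00 × 10⁻⁴ s⁻².
Since Δρ > 0 the layer is stably stratified.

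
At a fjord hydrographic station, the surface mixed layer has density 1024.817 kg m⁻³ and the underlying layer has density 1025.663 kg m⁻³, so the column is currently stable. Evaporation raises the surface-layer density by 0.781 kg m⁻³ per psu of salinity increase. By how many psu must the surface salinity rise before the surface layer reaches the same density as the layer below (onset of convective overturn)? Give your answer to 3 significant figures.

1.08 psu

Density deficit of the surface layer: 1025.663 − 1024.817 = 0.846 kg m⁻³.
Required change = 0.846 / 0.781 = 1.08 psu.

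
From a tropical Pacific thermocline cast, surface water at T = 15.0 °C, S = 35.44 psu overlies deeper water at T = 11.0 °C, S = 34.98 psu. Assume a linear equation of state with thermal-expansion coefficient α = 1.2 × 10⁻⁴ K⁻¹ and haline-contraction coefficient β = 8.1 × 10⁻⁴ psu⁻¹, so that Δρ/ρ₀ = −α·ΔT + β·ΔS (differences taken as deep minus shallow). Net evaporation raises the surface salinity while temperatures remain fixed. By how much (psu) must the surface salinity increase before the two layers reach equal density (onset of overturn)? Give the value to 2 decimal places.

0.13 psu

Neutral buoyancy requires −α(T_deep − T_surf) + β(S_deep − S_surf′) = 0.
S_surf′ = S_deep − (α/β)·ΔT = 34.98 − (1.2 × 10⁻⁴/8.1 × 10⁻⁴)·(-4.0) = 35.5726 psu.
Increase required: 35.5726 − 35.44 = 0.1326 psu.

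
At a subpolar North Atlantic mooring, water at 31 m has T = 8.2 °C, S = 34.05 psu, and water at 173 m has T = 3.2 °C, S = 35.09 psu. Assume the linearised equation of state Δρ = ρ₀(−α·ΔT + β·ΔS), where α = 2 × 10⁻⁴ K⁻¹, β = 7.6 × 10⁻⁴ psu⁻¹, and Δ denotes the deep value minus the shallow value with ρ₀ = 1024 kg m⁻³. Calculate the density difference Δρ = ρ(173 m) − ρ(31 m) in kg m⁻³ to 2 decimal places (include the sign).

+1.83 kg m⁻³

ΔT = -5.0 K, ΔS = +1.04 psu (deep − shallow).
Δρ/ρ₀ = −(2 × 10⁻⁴)(-5.0) + (7.6 × 10⁻⁴)(+1.04) = 1.7904 × 10⁻³.
Δρ = 1024 × (1.7904 × 10⁻³) = +1.83 kg m⁻³.
Positive Δρ: denser below, stable.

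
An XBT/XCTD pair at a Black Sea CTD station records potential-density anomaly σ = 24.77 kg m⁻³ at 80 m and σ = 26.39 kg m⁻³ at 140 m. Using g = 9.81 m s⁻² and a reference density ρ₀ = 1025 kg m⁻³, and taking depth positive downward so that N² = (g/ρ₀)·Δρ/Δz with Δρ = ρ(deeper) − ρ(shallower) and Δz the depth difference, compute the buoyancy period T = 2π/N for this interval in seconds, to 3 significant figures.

Δρ = 1026.39 − 1024.77 = 1.62 kg m⁻³ over Δz = 140 − 80 = 60 m.
N² = (9.81/1025) × (1.62/60) = 2.5841 × 10⁻⁴ s⁻².
N = √(2.5841 × 10⁻⁴) = 0.016075 rad s⁻¹, so T = 2π/N = 390.87 s ≈ 391 s.
Since Δρ > 0 the layer is stably stratified.

391 s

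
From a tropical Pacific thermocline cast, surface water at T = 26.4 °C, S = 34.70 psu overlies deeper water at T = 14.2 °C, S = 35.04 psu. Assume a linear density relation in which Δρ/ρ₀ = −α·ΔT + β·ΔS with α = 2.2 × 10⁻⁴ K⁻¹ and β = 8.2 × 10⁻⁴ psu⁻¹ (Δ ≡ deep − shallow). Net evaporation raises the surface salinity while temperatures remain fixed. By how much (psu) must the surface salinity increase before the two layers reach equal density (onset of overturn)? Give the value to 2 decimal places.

Neutral buoyancy requires −α(T_deep − T_surf) + β(S_deep − S_surf′) = 0.
S_surf′ = S_deep − (α/β)·ΔT = 35.04 − (2.2 × 10⁻⁴/8.2 × 10⁻⁴)·(-12.2) = 38.3132 psu.
Increase required: 38.3132 − 34.70 = 3.6132 psu.

3.61 psu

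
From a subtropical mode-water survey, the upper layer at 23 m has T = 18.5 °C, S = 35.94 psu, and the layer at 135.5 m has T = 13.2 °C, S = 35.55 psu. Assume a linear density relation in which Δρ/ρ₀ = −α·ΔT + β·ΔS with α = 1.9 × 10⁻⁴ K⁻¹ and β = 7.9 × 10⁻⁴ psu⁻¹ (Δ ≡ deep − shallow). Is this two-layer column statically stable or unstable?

stable

ΔT = 13.2 − 18.5 = -5.3 K and ΔS = 35.55 − 35.94 = -0.39 psu (deep − shallow).
−αΔT = 1.007 × 10⁻³; βΔS = -3.081 × 10⁻⁴; sum Δρ/ρ₀ = 6.989 × 10⁻⁴.
Δρ/ρ₀ > 0, so Δρ > 0: deeper water is denser → statically stable.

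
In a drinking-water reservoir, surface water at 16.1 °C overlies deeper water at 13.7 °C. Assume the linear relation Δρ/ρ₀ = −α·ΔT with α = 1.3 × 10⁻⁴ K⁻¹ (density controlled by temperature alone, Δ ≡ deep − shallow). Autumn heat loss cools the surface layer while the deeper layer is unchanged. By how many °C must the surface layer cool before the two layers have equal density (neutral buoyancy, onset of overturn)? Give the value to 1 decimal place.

2.4 °C

With temperature the only control, equal density requires T_surf′ = T_deep.
T_surf′ = 13.7 °C.
Cooling required: 16.1 − 13.7 = 2.4 °C.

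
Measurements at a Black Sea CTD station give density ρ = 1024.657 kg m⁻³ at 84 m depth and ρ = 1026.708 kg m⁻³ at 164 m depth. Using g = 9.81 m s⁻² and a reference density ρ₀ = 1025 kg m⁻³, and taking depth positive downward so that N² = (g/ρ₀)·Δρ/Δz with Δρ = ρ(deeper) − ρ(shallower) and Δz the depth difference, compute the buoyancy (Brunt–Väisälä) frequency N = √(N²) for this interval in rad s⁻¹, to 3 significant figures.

0.0157 rad s⁻¹

Δρ = 1026.708 − 1024.657 = 2.051 kg m⁻³ over Δz = 164 − 84 = 80 m.
N² = (9.81/1025) × (2.051/80) = 2.4537 × 10⁻⁴ s⁻².
N = √(2.4537 × 10⁻⁴) = 0.015664 rad s⁻¹ ≈ 0.0157 rad s⁻¹.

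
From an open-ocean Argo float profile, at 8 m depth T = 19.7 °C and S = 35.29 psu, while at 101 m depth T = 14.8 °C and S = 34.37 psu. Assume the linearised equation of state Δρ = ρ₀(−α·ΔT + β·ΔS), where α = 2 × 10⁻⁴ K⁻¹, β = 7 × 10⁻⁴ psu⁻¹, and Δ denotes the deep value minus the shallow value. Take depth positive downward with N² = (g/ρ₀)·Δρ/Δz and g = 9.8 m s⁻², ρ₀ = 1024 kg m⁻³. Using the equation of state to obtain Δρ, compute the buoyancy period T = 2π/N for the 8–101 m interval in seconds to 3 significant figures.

1.06 × 10³ s

ΔT = -4.9 K, ΔS = -0.92 psu (deep − shallow).
Δρ/ρ₀ = −αΔT + βΔS = 9.80 × 10⁻⁴ − 6.44 × 10⁻⁴ = 3.36 × 10⁻⁴, so Δρ ≈ 0.3441 kg m⁻³.
N² = (g/ρ₀)·Δρ/Δz = g·(Δρ/ρ₀)/Δz = 9.8 × 3.36 × 10⁻⁴ / 93 = 3.5406 × 10⁻⁵ s⁻².
N = √(3.5406 × 10⁻⁵) = 5.9503 × 10⁻³ rad s⁻¹ → T = 2π/N = 1.0559 × 10³ s ≈ 1.06 × 10³ s.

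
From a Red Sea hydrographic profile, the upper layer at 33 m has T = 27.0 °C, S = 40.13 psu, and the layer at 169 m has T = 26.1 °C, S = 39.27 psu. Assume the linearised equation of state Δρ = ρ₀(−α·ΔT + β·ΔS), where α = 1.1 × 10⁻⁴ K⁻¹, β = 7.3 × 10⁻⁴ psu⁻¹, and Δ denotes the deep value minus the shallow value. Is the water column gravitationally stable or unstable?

ΔT = 26.1 − 27.0 = -0.9 K and ΔS = 39.27 − 40.13 = -0.86 psu (deep − shallow).
−αΔT = 9.90 × 10⁻⁵; βΔS = -6.278 × 10⁻⁴; sum Δρ/ρ₀ = -5.288 × 10⁻⁴.
Δρ/ρ₀ < 0, so Δρ < 0: deeper water is lighter → statically unstable; the column would overturn.

unstable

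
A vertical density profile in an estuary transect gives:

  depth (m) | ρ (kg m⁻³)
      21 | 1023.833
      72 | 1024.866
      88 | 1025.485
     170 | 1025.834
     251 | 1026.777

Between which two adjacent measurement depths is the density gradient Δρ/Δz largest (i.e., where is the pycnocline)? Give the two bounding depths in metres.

72–88 m

Compute the density gradient over each adjacent pair:
  21–72 m: Δρ/Δz = 1.033/51 = 0.020 kg m⁻⁴
  72–88 m: Δρ/Δz = 0.619/16 = 0.039 kg m⁻⁴
  88–170 m: Δρ/Δz = 0.349/82 = 4.3 × 10⁻³ kg m⁻⁴
  170–251 m: Δρ/Δz = 0.943/81 = 0.012 kg m⁻⁴
The largest gradient is in the 72–88 m interval — the pycnocline.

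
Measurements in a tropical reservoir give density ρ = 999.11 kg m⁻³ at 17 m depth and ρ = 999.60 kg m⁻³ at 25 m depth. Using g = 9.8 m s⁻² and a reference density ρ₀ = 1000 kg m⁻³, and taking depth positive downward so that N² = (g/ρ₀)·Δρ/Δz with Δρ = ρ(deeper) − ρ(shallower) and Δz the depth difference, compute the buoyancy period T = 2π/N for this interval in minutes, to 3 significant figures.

Δρ = 999.60 − 999.11 = 0.49 kg m⁻³ over Δz = 25 − 17 = 8 m.
N² = (9.8/1000) × (0.49/8) = 6.0025 × 10⁻⁴ s⁻².
N = √(6.0025 × 10⁻⁴) = 0.024500 rad s⁻¹, so T = 2π/N = 256.46 s = 4.2743 min ≈ 4.27 min.
N² > 0, so the interval is statically stable.

4.27 min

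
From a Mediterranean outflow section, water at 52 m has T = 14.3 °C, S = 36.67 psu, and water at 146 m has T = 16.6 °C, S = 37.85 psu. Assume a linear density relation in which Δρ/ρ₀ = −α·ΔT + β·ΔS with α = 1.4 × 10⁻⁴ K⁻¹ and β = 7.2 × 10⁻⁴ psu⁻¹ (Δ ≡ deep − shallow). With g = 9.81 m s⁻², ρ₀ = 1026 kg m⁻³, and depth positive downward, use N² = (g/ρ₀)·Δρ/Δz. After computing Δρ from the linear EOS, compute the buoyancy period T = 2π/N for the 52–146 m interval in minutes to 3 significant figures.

14.1 min

ΔT = +2.3 K, ΔS = +1.18 psu (deep − shallow).
Δρ/ρ₀ = −αΔT + βΔS = -3.22 × 10⁻⁴ + 8.496 × 10⁻⁴ = 5.276 × 10⁻⁴, so Δρ ≈ 0.5413 kg m⁻³.
N² = (g/ρ₀)·Δρ/Δz = g·(Δρ/ρ₀)/Δz = 9.81 × 5.276 × 10⁻⁴ / 94 = 5.5061 × 10⁻⁵ s⁻².
N = √(5.5061 × 10⁻⁵) = 7.4203 × 10⁻³ rad s⁻¹ → T = 2π/N = 846.76 s = 14.113 min ≈ 14.1 min.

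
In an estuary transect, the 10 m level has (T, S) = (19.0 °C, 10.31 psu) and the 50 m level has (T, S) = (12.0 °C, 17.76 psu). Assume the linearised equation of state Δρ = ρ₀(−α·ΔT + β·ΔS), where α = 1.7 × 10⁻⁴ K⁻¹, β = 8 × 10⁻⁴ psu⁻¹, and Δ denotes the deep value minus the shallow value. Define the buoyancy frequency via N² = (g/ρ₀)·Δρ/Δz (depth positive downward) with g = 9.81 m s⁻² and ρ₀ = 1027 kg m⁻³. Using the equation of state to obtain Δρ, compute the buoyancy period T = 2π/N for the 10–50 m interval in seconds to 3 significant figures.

150 s

ΔT = -7.0 K, ΔS = +7.45 psu (deep − shallow).
Δρ/ρ₀ = −αΔT + βΔS = 1.19 × 10⁻³ + 5.96 × 10⁻³ = 7.15 × 10⁻³, so Δρ ≈ 7.343 kg m⁻³.
N² = (g/ρ₀)·Δρ/Δz = g·(Δρ/ρ₀)/Δz = 9.81 × 7.15 × 10⁻³ / 40 = 1.7535 × 10⁻³ s⁻².
N = √(1.7535 × 10⁻³) = 0.041875 rad s⁻¹ → T = 2π/N = 150.05 s ≈ 150 s.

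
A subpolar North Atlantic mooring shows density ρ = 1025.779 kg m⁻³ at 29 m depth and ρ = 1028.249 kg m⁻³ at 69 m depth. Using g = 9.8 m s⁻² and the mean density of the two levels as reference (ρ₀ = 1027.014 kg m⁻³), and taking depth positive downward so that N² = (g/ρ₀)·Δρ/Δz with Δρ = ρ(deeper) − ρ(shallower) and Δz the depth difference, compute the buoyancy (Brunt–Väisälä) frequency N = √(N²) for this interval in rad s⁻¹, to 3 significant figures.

0.0243 rad s⁻¹

Δρ = 1028.249 − 1025.779 = 2.470 kg m⁻³ over Δz = 69 − 29 = 40 m.
N² = (9.8/1027.014) × (2.470/40) = 5.8923 × 10⁻⁴ s⁻².
N = √(5.8923 × 10⁻⁴) = 0.024274 rad s⁻¹ ≈ 0.0243 rad s⁻¹.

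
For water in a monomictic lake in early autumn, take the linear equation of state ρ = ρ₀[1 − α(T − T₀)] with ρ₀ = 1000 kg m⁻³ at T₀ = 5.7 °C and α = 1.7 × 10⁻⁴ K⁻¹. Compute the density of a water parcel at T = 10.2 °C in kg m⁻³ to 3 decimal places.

999.235 kg m⁻³

T − T₀ = +4.5 K.
Bracket = 1 − α·(+4.5) = 1 + (-7.65 × 10⁻⁴) = 0.9992350.
ρ = 1000 × 0.9992350 = 999.235 kg m⁻³.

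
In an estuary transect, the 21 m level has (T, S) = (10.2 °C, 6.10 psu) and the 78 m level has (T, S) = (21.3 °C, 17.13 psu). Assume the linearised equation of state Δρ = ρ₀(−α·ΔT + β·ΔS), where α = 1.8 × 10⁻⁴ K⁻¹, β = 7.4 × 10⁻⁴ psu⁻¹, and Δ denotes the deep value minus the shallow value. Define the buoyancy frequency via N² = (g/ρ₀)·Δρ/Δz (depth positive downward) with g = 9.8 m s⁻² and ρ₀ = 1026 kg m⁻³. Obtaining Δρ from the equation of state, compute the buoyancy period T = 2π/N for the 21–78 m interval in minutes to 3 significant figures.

ΔT = +11.1 K, ΔS = +11.03 psu (deep − shallow).
Δρ/ρ₀ = −αΔT + βΔS = -1.998 × 10⁻³ + 8.1622 × 10⁻³ = 6.1642 × 10⁻³, so Δρ ≈ 6.324 kg m⁻³.
N² = (g/ρ₀)·Δρ/Δz = g·(Δρ/ρ₀)/Δz = 9.8 × 6.1642 × 10⁻³ / 57 = 1.0598 × 10⁻³ s⁻².
N = √(1.0598 × 10⁻³) = 0.032555 rad s⁻¹ → T = 2π/N = 193.00 s = 3.2167 min ≈ 3.22 min.

3.22 min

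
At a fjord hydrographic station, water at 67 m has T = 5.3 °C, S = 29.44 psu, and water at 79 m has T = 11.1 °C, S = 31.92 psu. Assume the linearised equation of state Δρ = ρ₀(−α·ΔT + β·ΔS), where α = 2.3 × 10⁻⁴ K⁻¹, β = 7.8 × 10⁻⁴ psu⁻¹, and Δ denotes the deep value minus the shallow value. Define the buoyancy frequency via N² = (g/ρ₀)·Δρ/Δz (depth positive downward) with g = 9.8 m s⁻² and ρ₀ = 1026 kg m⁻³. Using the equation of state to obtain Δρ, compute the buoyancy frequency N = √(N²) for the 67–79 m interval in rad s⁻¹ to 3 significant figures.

ΔT = +5.8 K, ΔS = +2.48 psu (deep − shallow).
Δρ/ρ₀ = −αΔT + βΔS = -1.334 × 10⁻³ + 1.9344 × 10⁻³ = 6.004 × 10⁻⁴, so Δρ ≈ 0.6160 kg m⁻³.
N² = (g/ρ₀)·Δρ/Δz = g·(Δρ/ρ₀)/Δz = 9.8 × 6.004 × 10⁻⁴ / 12 = 4.9033 × 10⁻⁴ s⁻².
N = √(4.9033 × 10⁻⁴) = 0.022143 rad s⁻¹ ≈ 0.0221 rad s⁻¹.

0.0221 rad s⁻¹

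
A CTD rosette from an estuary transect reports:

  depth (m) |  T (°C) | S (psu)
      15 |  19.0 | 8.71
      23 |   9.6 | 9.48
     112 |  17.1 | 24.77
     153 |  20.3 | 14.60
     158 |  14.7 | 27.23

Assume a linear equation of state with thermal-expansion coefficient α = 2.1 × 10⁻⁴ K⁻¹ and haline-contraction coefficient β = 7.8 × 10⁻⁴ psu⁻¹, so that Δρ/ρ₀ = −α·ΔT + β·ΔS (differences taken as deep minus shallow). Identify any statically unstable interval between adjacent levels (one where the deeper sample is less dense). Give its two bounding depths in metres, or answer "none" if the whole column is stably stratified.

112–153 m

Evaluate Δρ/ρ₀ = −αΔT + βΔS across each adjacent pair:
  15–23 m: −αΔT+βΔS = −(2.1 × 10⁻⁴)(-9.4)+(7.8 × 10⁻⁴)(+0.77) = 2.6 × 10⁻³ → stable
  23–112 m: −αΔT+βΔS = −(2.1 × 10⁻⁴)(+7.5)+(7.8 × 10⁻⁴)(+15.29) = 0.010 → stable
  112–153 m: −αΔT+βΔS = −(2.1 × 10⁻⁴)(+3.2)+(7.8 × 10⁻⁴)(-10.17) = -8.6 × 10⁻³ → UNSTABLE
  153–158 m: −αΔT+βΔS = −(2.1 × 10⁻⁴)(-5.6)+(7.8 × 10⁻⁴)(+12.63) = 0.011 → stable
The 112–153 m interval has Δρ < 0: lighter water underlies denser water.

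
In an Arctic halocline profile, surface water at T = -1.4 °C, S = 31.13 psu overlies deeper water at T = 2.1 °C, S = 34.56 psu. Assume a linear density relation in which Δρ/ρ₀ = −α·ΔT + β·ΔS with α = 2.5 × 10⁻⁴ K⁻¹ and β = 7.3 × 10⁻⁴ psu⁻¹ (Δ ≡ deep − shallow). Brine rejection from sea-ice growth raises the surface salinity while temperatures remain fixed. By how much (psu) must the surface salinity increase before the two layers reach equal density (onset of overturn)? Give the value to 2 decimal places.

2.23 psu

Neutral buoyancy requires −α(T_deep − T_surf) + β(S_deep − S_surf′) = 0.
S_surf′ = S_deep − (α/β)·ΔT = 34.56 − (2.5 × 10⁻⁴/7.3 × 10⁻⁴)·(+3.5) = 33.3614 psu.
Increase required: 33.3614 − 31.13 = 2.2314 psu.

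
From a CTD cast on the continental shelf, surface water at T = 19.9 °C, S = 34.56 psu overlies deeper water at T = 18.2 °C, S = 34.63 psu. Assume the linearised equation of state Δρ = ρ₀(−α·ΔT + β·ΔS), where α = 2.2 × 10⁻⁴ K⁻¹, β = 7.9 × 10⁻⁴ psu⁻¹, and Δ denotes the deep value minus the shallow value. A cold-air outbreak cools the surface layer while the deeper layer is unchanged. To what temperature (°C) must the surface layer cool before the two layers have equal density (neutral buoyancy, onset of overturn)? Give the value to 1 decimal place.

Neutral buoyancy requires Δρ = 0, i.e. −α(T_deep − T_surf′) + β(S_deep − S_surf) = 0.
T_surf′ = T_deep − (β/α)·ΔS = 18.2 − (7.9 × 10⁻⁴/2.2 × 10⁻⁴)·(+0.07) = 17.949 °C.
Cooling required: 19.9 − (17.949) = 1.951 °C.

17.9 °C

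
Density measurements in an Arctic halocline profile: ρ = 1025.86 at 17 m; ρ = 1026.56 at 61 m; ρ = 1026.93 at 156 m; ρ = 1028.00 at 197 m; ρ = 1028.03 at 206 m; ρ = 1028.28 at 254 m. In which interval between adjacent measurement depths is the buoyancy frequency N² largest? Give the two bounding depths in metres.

Compute the density gradient over each adjacent pair:
  17–61 m: Δρ/Δz = 0.70/44 = 0.016 kg m⁻⁴
  61–156 m: Δρ/Δz = 0.37/95 = 3.9 × 10⁻³ kg m⁻⁴
  156–197 m: Δρ/Δz = 1.07/41 = 0.026 kg m⁻⁴
  197–206 m: Δρ/Δz = 0.03/9 = 3.3 × 10⁻³ kg m⁻⁴
  206–254 m: Δρ/Δz = 0.25/48 = 5.2 × 10⁻³ kg m⁻⁴
The largest gradient is in the 156–197 m interval — the pycnocline.

156–197 m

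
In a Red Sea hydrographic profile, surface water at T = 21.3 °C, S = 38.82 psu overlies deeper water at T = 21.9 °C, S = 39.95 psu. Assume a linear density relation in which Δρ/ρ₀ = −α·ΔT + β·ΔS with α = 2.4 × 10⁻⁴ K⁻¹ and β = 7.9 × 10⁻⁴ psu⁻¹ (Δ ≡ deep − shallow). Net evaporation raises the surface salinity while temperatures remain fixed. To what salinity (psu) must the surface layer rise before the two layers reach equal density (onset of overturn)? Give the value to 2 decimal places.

Neutral buoyancy requires −α(T_deep − T_surf) + β(S_deep − S_surf′) = 0.
S_surf′ = S_deep − (α/β)·ΔT = 39.95 − (2.4 × 10⁻⁴/7.9 × 10⁻⁴)·(+0.6) = 39.7677 psu.
Increase required: 39.7677 − 38.82 = 0.9477 psu.

39.77 psu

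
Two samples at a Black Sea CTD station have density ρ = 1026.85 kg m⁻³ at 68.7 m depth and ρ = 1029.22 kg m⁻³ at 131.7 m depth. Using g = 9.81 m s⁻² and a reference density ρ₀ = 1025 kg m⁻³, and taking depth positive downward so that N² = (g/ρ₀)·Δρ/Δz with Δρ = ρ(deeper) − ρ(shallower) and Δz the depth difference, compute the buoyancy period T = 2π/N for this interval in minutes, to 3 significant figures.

5.52 min

Δρ = 1029.22 − 1026.85 = 2.37 kg m⁻³ over Δz = 131.7 − 68.7 = 63 m.
N² = (9.81/1025) × (2.37/63) = 3.6004 × 10⁻⁴ s⁻².
N = √(3.6004 × 10⁻⁴) = 0.018975 rad s⁻¹, so T = 2π/N = 331.13 s = 5.5188 min ≈ 5.52 min.
N² > 0, so the interval is statically stable.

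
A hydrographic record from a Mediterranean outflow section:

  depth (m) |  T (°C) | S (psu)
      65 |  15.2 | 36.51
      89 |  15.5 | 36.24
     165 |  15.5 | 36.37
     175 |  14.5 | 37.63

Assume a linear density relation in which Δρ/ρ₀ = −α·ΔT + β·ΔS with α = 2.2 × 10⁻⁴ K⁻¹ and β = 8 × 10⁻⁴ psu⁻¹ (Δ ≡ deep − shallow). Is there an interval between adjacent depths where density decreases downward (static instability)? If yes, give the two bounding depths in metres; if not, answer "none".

Evaluate Δρ/ρ₀ = −αΔT + βΔS across each adjacent pair:
  65–89 m: −αΔT+βΔS = −(2.2 × 10⁻⁴)(+0.3)+(8 × 10⁻⁴)(-0.27) = -2.8 × 10⁻⁴ → UNSTABLE
  89–165 m: −αΔT+βΔS = −(2.2 × 10⁻⁴)(+0.0)+(8 × 10⁻⁴)(+0.13) = 1.0 × 10⁻⁴ → stable
  165–175 m: −αΔT+βΔS = −(2.2 × 10⁻⁴)(-1.0)+(8 × 10⁻⁴)(+1.26) = 1.2 × 10⁻³ → stable
The 65–89 m interval has Δρ < 0: lighter water underlies denser water.

65–89 m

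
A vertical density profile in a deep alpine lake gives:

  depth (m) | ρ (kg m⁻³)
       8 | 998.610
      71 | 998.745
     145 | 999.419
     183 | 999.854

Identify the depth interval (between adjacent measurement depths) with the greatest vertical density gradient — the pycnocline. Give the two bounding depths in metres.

145–183 m

Compute the density gradient over each adjacent pair:
  8–71 m: Δρ/Δz = 0.135/63 = 2.1 × 10⁻³ kg m⁻⁴
  71–145 m: Δρ/Δz = 0.674/74 = 9.1 × 10⁻³ kg m⁻⁴
  145–183 m: Δρ/Δz = 0.435/38 = 0.011 kg m⁻⁴
The largest gradient is in the 145–183 m interval — the pycnocline.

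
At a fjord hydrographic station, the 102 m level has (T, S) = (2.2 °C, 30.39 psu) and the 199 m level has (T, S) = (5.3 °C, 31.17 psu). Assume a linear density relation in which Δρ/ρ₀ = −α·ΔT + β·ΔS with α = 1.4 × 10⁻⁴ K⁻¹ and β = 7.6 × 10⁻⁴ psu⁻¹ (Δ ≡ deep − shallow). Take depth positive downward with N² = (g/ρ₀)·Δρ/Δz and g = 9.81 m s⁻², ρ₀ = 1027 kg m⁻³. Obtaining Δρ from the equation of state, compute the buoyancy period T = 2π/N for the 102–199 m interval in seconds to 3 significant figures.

ΔT = +3.1 K, ΔS = +0.78 psu (deep − shallow).
Δρ/ρ₀ = −αΔT + βΔS = -4.34 × 10⁻⁴ + 5.928 × 10⁻⁴ = 1.588 × 10⁻⁴, so Δρ ≈ 0.1631 kg m⁻³.
N² = (g/ρ₀)·Δρ/Δz = g·(Δρ/ρ₀)/Δz = 9.81 × 1.588 × 10⁻⁴ / 97 = 1.6060 × 10⁻⁵ s⁻².
N = √(1.6060 × 10⁻⁵) = 4.0075 × 10⁻³ rad s⁻¹ → T = 2π/N = 1.5679 × 10³ s ≈ 1.57 × 10³ s.

1.57 × 10³ s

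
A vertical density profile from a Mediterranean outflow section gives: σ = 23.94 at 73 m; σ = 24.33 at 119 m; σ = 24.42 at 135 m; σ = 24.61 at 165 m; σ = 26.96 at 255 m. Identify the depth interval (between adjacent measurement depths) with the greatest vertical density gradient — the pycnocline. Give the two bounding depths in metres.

165–255 m

Compute the density gradient over each adjacent pair:
  73–119 m: Δρ/Δz = 0.39/46 = 8.5 × 10⁻³ kg m⁻⁴
  119–135 m: Δρ/Δz = 0.09/16 = 5.6 × 10⁻³ kg m⁻⁴
  135–165 m: Δρ/Δz = 0.19/30 = 6.3 × 10⁻³ kg m⁻⁴
  165–255 m: Δρ/Δz = 2.35/90 = 0.026 kg m⁻⁴
The largest gradient is in the 165–255 m interval — the pycnocline.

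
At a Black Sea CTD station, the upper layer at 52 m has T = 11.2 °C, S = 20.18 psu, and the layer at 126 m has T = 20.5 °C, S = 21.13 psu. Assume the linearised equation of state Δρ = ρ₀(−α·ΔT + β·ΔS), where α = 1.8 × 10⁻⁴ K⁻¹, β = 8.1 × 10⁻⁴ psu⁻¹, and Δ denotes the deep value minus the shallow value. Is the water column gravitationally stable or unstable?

unstable

ΔT = 20.5 − 11.2 = +9.3 K and ΔS = 21.13 − 20.18 = +0.95 psu (deep − shallow).
−αΔT = -1.674 × 10⁻³; βΔS = 7.695 × 10⁻⁴; sum Δρ/ρ₀ = -9.045 × 10⁻⁴.
Δρ/ρ₀ < 0, so Δρ < 0: deeper water is lighter → statically unstable; the column would overturn.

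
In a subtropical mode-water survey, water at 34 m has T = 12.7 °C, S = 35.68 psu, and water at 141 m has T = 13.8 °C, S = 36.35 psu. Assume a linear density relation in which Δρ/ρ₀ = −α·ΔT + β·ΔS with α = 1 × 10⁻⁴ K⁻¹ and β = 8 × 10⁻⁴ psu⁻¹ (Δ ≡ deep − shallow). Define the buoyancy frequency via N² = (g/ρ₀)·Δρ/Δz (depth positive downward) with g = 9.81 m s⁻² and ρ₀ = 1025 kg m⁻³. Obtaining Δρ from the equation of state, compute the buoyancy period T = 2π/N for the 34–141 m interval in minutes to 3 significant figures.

ΔT = +1.1 K, ΔS = +0.67 psu (deep − shallow).
Δρ/ρ₀ = −αΔT + βΔS = -1.10 × 10⁻⁴ + 5.36 × 10⁻⁴ = 4.26 × 10⁻⁴, so Δρ ≈ 0.4366 kg m⁻³.
N² = (g/ρ₀)·Δρ/Δz = g·(Δρ/ρ₀)/Δz = 9.81 × 4.26 × 10⁻⁴ / 107 = 3.9057 × 10⁻⁵ s⁻².
N = √(3.9057 × 10⁻⁵) = 6.2496 × 10⁻³ rad s⁻¹ → T = 2π/N = 1.0054 × 10³ s = 16.757 min ≈ 16.8 min.

16.8 min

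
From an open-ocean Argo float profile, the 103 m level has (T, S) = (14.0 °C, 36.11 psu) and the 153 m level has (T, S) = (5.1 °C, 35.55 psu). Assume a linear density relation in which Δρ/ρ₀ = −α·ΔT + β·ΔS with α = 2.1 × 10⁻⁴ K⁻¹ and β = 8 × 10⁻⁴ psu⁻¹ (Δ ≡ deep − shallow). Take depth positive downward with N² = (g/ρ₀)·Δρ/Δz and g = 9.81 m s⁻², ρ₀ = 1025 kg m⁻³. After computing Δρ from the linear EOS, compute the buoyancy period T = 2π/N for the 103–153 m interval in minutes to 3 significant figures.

ΔT = -8.9 K, ΔS = -0.56 psu (deep − shallow).
Δρ/ρ₀ = −αΔT + βΔS = 1.869 × 10⁻³ − 4.48 × 10⁻⁴ = 1.421 × 10⁻³, so Δρ ≈ 1.457 kg m⁻³.
N² = (g/ρ₀)·Δρ/Δz = g·(Δρ/ρ₀)/Δz = 9.81 × 1.421 × 10⁻³ / 50 = 2.7880 × 10⁻⁴ s⁻².
N = √(2.7880 × 10⁻⁴) = 0.016697 rad s⁻¹ → T = 2π/N = 376.31 s = 6.2718 min ≈ 6.27 min.

6.27 min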